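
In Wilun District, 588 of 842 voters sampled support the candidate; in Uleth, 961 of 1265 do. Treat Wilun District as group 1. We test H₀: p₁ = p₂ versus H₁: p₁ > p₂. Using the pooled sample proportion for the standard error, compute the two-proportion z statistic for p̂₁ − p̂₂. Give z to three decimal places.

z = -3.126

p̂₁ = 588/842 = 0.69834, p̂₂ = 961/1265 = 0.75968.
Pooled p̂ = (588+961)/(842+1265) = 1549/2107 = 0.73517.
SE = √(p̂(1−p̂)(1/n₁+1/n₂)) = √(0.73517·0.26483·0.00197816) = √(0.00038514) = 0.01962.
z = (0.69834 − 0.75968)/0.01962 = -0.06134/0.01962 = -3.126.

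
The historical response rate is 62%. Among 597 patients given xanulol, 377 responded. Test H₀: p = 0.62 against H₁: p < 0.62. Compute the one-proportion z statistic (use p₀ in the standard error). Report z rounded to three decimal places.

p̂ = 377/597 ≈ 0.63149.
SE = √(p₀(1−p₀)/n) = √(0.2356/597) = 0.01987.
z = (0.63149 − 0.62)/0.01987 = 0.01149/0.01987 = 0.578.

z = 0.578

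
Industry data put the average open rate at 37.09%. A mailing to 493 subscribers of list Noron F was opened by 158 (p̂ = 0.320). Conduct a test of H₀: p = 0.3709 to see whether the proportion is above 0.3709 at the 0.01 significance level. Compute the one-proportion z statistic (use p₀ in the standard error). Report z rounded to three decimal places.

p̂ = 158/493 ≈ 0.32049.
Standard error under H₀: √(0.3709×0.6291/493) = 0.02176.
z = (0.32049 − 0.3709)/0.02176 = -0.05041/0.02176 = -2.317.
p-value = P(Z > -2.317) ≈ 0.9898. With α = 0.01, fail to reject H₀.

z = -2.317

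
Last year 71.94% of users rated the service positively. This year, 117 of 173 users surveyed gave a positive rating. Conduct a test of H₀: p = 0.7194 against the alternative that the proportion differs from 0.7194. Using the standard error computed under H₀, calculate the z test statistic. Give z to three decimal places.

z = -1.262

p̂ = 117/173 = 0.67630.
Under H₀, SE = √(0.7194·0.2806/173) = √(0.00116684) = 0.03416.
z = (0.67630 − 0.7194)/0.03416 = -0.04310/0.03416 = -1.262.
p-value = 2·P(Z > 1.262) ≈ 0.2070.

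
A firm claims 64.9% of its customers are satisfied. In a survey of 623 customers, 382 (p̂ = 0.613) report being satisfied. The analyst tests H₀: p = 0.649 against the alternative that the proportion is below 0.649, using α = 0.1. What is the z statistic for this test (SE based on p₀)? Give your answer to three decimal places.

z = -1.874

p̂ = 382/623 ≈ 0.61316.
Under H₀, SE = √(0.649·0.351/623) = √(0.000365648) = 0.01912.
z = (0.61316 − 0.649)/0.01912 = -0.03584/0.01912 = -1.874.
p-value = P(Z < -1.874) ≈ 0.0305, so at α = 0.1 we reject H₀.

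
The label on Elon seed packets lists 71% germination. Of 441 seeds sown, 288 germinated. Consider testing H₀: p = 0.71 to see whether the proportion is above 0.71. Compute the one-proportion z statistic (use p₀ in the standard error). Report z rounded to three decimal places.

p̂ = 288/441 = 0.65306.
Under H₀, SE = √(0.71·0.29/441) = √(0.000466893) = 0.02161.
z = (0.65306 − 0.71)/0.02161 = -0.05694/0.02161 = -2.635.

z = -2.635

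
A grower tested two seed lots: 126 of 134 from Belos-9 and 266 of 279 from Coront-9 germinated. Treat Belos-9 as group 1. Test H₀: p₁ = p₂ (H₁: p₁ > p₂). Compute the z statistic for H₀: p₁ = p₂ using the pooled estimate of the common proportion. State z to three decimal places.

z = -0.568

p̂₁ = 126/134 ≈ 0.94030, p̂₂ = 266/279 ≈ 0.95341.
Pooled p̂ = (126+266)/(134+279) = 392/413 = 0.94915.
SE = √(p̂(1−p̂)(1/n₁+1/n₂)) = √(0.94915·0.05085·0.0110469) = √(0.000533146) = 0.02309.
z = (0.94030 − 0.95341)/0.02309 = -0.01311/0.02309 = -0.568.
p-value = P(Z > -0.568) ≈ 0.7149.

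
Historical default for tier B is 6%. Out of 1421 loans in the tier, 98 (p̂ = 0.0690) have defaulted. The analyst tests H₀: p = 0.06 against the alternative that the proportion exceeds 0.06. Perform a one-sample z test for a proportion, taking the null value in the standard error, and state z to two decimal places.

p̂ = 98/1421 ≈ 0.06897.
SE = √(p₀(1−p₀)/n) = √(0.0564/1421) = 0.00630.
z = (0.06897 − 0.06)/0.00630 = 0.00897/0.00630 = 1.42.

z = 1.42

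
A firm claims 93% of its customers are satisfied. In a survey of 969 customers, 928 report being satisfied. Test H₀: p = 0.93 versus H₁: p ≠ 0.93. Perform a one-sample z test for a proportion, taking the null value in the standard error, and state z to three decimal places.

p̂ = 928/969 = 0.957688.
Standard error under H₀: √(0.93×0.07/969) = 0.008197.
z = (0.957688 − 0.93)/0.008197 = 0.027688/0.008197 = 3.378.
Two-sided p-value ≈ 2·Φ(−3.378) = 0.0007.

z = 3.378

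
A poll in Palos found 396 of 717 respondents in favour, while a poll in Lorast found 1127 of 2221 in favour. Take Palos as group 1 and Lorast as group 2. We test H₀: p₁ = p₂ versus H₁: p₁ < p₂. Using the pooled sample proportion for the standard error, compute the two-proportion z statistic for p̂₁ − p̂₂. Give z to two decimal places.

p̂₁ = 396/717 = 0.5523, p̂₂ = 1127/2221 = 0.5074.
Pooled p̂ = (396+1127)/(717+2221) = 1523/2938 = 0.5184.
SE = √(p̂(1−p̂)(1/n₁+1/n₂)) = √(0.5184·0.4816·0.00184495) = √(0.000460614) = 0.0215.
z = (0.5523 − 0.5074)/0.0215 = 0.0449/0.0215 = 2.09.

z = 2.09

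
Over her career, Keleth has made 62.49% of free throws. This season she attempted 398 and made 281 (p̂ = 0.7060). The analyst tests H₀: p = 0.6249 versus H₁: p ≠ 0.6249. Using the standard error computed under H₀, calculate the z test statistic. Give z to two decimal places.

z = 3.34

p̂ = 281/398 = 0.7060.
Standard error under H₀: √(0.6249×0.3751/398) = 0.0243.
z = (0.7060 − 0.6249)/0.0243 = 0.0811/0.0243 = 3.34.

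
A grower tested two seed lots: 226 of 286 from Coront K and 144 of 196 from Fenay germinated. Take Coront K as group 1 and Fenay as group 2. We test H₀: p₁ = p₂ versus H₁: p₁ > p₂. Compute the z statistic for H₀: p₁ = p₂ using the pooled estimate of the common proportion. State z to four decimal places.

p̂₁ = 226/286 ≈ 0.790210, p̂₂ = 144/196 ≈ 0.734694.
Pooled p̂ = (226+144)/(286+196) = 370/482 = 0.767635.
SE = √(p̂(1−p̂)(1/n₁+1/n₂)) = √(0.767635·0.232365·0.00859854) = √(0.00153374) = 0.039163.
z = (0.790210 − 0.734694)/0.039163 = 0.055516/0.039163 = 1.4176.
p-value = P(Z > 1.418) ≈ 0.0782.

z = 1.4176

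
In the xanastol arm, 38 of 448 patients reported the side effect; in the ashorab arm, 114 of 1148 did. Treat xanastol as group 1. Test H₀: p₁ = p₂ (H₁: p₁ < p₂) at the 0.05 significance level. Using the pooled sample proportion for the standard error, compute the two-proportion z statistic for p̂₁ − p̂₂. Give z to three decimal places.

p̂₁ = 38/448 = 0.08482, p̂₂ = 114/1148 = 0.09930.
Pooled p̂ = (38+114)/(448+1148) = 152/1596 = 0.09524.
SE = √(0.0861678 × 0.00310322) = 0.01635.
z = (0.08482 − 0.09930)/0.01635 = -0.01448/0.01635 = -0.886.
p-value = P(Z < -0.886) ≈ 0.1879, so at α = 0.05 we fail to reject H₀.

z = -0.886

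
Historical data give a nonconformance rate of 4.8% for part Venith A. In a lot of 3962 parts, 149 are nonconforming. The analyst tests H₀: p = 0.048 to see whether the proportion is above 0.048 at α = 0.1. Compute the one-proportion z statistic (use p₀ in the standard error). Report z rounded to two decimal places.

p̂ = 149/3962 ≈ 0.0376.
Standard error under H₀: √(0.048×0.952/3962) = 0.0034.
z = (0.0376 − 0.048)/0.0034 = -0.0104/0.0034 = -3.06.
p-value = P(Z > -3.060) ≈ 0.9989; since p > α = 0.1, fail to reject H₀.

z = -3.06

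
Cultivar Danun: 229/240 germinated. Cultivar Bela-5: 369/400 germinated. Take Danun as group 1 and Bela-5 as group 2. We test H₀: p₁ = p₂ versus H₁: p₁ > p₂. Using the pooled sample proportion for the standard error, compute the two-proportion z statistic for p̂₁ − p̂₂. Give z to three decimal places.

p̂₁ = 229/240 ≈ 0.95417, p̂₂ = 369/400 ≈ 0.92250.
Pooled p̂ = (229+369)/(240+400) = 598/640 = 0.93437.
SE = √(0.0613184 × 0.00666667) = 0.02022.
z = (0.95417 − 0.92250)/0.02022 = 0.03167/0.02022 = 1.566.

z = 1.566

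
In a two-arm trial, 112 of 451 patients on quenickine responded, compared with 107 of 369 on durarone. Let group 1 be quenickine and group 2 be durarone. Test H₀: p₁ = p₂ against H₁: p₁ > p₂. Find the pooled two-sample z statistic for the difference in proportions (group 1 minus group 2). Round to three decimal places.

z = -1.341

p̂₁ = 112/451 = 0.248337, p̂₂ = 107/369 = 0.289973.
Pooled p̂ = (112+107)/(451+369) = 219/820 = 0.267073.
SE = √(p̂(1−p̂)(1/n₁+1/n₂)) = √(0.267073·0.732927·0.00492732) = √(0.000964499) = 0.031056.
z = (0.248337 − 0.289973)/0.031056 = -0.041636/0.031056 = -1.341.
p-value = P(Z > -1.341) ≈ 0.9100.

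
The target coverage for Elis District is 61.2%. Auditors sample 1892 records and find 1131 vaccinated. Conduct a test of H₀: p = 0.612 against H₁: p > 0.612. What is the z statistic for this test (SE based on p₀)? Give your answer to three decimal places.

p̂ = 1131/1892 ≈ 0.597780.
Under H₀, SE = √(0.612·0.388/1892) = √(0.000125505) = 0.011203.
z = (0.597780 − 0.612)/0.011203 = -0.014220/0.011203 = -1.269.

z = -1.269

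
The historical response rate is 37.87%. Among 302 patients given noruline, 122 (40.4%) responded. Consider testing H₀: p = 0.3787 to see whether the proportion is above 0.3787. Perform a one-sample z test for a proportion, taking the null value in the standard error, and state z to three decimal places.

p̂ = 122/302 = 0.40397.
Standard error under H₀: √(0.3787×0.6213/302) = 0.02791.
z = (0.40397 − 0.3787)/0.02791 = 0.02527/0.02791 = 0.905.
p-value = P(Z > 0.905) ≈ 0.1826.

z = 0.905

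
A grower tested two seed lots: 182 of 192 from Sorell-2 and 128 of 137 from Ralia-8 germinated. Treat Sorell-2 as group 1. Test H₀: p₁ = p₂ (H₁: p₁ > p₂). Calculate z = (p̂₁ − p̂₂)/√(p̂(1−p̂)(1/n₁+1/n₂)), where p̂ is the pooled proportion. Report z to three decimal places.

p̂₁ = 182/192 ≈ 0.94792, p̂₂ = 128/137 ≈ 0.93431.
Pooled p̂ = (182+128)/(192+137) = 310/329 = 0.94225.
SE = √(p̂(1−p̂)(1/n₁+1/n₂)) = √(0.94225·0.05775·0.0125076) = √(0.000680609) = 0.02609.
z = (0.94792 − 0.93431)/0.02609 = 0.01361/0.02609 = 0.522.
p-value = P(Z > 0.522) ≈ 0.3009.

z = 0.522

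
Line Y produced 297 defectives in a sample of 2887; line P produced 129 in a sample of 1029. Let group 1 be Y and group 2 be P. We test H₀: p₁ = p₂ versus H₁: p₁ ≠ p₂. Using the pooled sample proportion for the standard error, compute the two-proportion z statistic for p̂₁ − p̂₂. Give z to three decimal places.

z = -1.989

p̂₁ = 297/2887 ≈ 0.102875, p̂₂ = 129/1029 ≈ 0.125364.
Pooled p̂ = (297+129)/(2887+1029) = 426/3916 = 0.108784.
SE = √(0.0969504 × 0.0013182) = 0.011305.
z = (0.102875 − 0.125364)/0.011305 = -0.022489/0.011305 = -1.989.
p-value = 2·P(Z > 1.989) ≈ 0.0467.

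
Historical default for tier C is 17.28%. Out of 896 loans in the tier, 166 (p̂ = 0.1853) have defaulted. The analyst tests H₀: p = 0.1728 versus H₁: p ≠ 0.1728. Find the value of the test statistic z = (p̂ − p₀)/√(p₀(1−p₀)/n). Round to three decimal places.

z = 0.987

p̂ = 166/896 = 0.18527.
SE = √(p₀(1−p₀)/n) = √(0.14294/896) = 0.01263.
z = (0.18527 − 0.1728)/0.01263 = 0.01247/0.01263 = 0.987.
p-value = 2·P(Z > 0.987) ≈ 0.3236.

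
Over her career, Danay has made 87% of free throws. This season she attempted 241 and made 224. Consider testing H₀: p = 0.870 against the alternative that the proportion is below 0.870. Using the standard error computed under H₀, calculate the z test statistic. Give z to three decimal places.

p̂ = 224/241 = 0.92946.
Under H₀, SE = √(0.87·0.13/241) = √(0.000469295) = 0.02166.
z = (0.92946 − 0.87)/0.02166 = 0.05946/0.02166 = 2.745.
p-value = P(Z < 2.745) ≈ 0.9970.

z = 2.745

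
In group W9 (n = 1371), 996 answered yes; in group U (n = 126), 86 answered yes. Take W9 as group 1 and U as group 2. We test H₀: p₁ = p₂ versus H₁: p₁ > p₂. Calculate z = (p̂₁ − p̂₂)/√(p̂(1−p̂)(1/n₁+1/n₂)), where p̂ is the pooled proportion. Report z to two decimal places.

p̂₁ = 996/1371 = 0.72648, p̂₂ = 86/126 = 0.68254.
Pooled p̂ = (996+86)/(1371+126) = 1082/1497 = 0.72278.
SE = √(0.20037 × 0.0086659) = 0.04167.
z = (0.72648 − 0.68254)/0.04167 = 0.04394/0.04167 = 1.05.
p-value = P(Z > 1.054) ≈ 0.1458.

z = 1.05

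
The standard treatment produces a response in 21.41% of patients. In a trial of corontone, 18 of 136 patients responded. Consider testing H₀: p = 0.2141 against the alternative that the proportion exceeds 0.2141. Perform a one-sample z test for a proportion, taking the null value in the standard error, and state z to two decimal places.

p̂ = 18/136 ≈ 0.1324.
Standard error under H₀: √(0.2141×0.7859/136) = 0.0352.
z = (0.1324 − 0.2141)/0.0352 = -0.0817/0.0352 = -2.32.
p-value = P(Z > -2.324) ≈ 0.9899.

z = -2.32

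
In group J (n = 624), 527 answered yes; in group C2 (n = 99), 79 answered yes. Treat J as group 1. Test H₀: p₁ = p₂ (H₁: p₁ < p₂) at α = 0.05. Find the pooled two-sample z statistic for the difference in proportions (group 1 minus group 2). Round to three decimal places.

p̂₁ = 527/624 ≈ 0.84455, p̂₂ = 79/99 ≈ 0.79798.
Pooled p̂ = (527+79)/(624+99) = 606/723 = 0.83817.
SE = √(p̂(1−p̂)(1/n₁+1/n₂)) = √(0.83817·0.16183·0.0117036) = √(0.00158745) = 0.03984.
z = (0.84455 − 0.79798)/0.03984 = 0.04657/0.03984 = 1.169.
p-value = P(Z < 1.169) ≈ 0.8788; since p > α = 0.05, fail to reject H₀.

z = 1.169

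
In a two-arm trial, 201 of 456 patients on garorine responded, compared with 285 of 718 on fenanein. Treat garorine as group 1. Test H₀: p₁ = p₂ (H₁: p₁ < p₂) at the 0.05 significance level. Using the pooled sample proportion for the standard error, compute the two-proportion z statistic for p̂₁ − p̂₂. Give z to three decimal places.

p̂₁ = 201/456 ≈ 0.44079, p̂₂ = 285/718 ≈ 0.39694.
Pooled p̂ = (201+285)/(456+718) = 486/1174 = 0.41397.
SE = √(p̂(1−p̂)(1/n₁+1/n₂)) = √(0.41397·0.58603·0.00358574) = √(0.000869896) = 0.02949.
z = (0.44079 − 0.39694)/0.02949 = 0.04385/0.02949 = 1.487.
p-value = P(Z < 1.487) ≈ 0.9315, so at α = 0.05 we fail to reject H₀.

z = 1.487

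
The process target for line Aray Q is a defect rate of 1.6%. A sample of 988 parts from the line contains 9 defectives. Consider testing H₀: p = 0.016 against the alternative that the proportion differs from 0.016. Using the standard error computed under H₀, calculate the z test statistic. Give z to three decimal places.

z = -1.726

p̂ = 9/988 ≈ 0.009109.
SE = √(p₀(1−p₀)/n) = √(0.015744/988) = 0.003992.
z = (0.009109 − 0.016)/0.003992 = -0.006891/0.003992 = -1.726.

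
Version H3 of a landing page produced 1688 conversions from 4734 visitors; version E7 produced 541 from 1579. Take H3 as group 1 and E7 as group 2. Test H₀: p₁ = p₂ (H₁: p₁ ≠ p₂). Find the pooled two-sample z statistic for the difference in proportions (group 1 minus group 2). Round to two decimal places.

z = 1.00

p̂₁ = 1688/4734 ≈ 0.35657, p̂₂ = 541/1579 ≈ 0.34262.
Pooled p̂ = (1688+541)/(4734+1579) = 2229/6313 = 0.35308.
SE = √(0.228415 × 0.00084455) = 0.01389.
z = (0.35657 − 0.34262)/0.01389 = 0.01395/0.01389 = 1.00.
Two-sided p-value ≈ 2·Φ(−1.004) = 0.3153.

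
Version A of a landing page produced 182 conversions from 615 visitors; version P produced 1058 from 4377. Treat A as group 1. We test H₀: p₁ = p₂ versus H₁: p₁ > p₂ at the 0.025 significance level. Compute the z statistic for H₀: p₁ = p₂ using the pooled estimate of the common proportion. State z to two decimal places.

z = 2.91

p̂₁ = 182/615 ≈ 0.2959, p̂₂ = 1058/4377 ≈ 0.2417.
Pooled p̂ = (182+1058)/(615+4377) = 1240/4992 = 0.2484.
SE = √(0.186696 × 0.00185448) = 0.0186.
z = (0.2959 − 0.2417)/0.0186 = 0.0542/0.0186 = 2.91.
p-value = P(Z > 2.914) ≈ 0.0018, so at α = 0.025 we reject H₀.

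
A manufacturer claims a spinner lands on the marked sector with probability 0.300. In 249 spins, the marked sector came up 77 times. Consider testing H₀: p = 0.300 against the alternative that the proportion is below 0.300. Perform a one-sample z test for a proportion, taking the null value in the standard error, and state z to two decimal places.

p̂ = 77/249 ≈ 0.3092.
Standard error under H₀: √(0.3×0.7/249) = 0.0290.
z = (0.3092 − 0.3)/0.0290 = 0.0092/0.0290 = 0.32.
p-value = P(Z < 0.318) ≈ 0.6248.

z = 0.32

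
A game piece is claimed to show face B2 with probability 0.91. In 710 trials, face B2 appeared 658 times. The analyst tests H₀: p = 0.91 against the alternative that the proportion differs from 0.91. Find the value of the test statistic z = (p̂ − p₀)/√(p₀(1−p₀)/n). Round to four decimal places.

z = 1.5605

p̂ = 658/710 ≈ 0.9267606.
Under H₀, SE = √(0.91·0.09/710) = √(0.000115352) = 0.0107402.
z = (0.9267606 − 0.91)/0.0107402 = 0.0167606/0.0107402 = 1.5605.
p-value = 2·P(Z > 1.561) ≈ 0.1186.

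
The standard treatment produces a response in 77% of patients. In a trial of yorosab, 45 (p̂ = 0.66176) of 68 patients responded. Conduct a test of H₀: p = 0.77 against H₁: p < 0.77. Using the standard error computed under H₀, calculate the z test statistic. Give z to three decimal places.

z = -2.121

p̂ = 45/68 ≈ 0.66176.
Under H₀, SE = √(0.77·0.23/68) = √(0.00260441) = 0.05103.
z = (0.66176 − 0.77)/0.05103 = -0.10824/0.05103 = -2.121.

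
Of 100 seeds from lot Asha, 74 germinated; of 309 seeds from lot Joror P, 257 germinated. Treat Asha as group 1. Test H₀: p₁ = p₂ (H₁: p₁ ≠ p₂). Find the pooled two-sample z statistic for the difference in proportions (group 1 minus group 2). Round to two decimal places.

p̂₁ = 74/100 = 0.7400, p̂₂ = 257/309 = 0.8317.
Pooled p̂ = (74+257)/(100+309) = 331/409 = 0.8093.
SE = √(p̂(1−p̂)(1/n₁+1/n₂)) = √(0.8093·0.1907·0.0132362) = √(0.00204287) = 0.0452.
z = (0.7400 − 0.8317)/0.0452 = -0.0917/0.0452 = -2.03.
p-value = 2·P(Z > 2.029) ≈ 0.0424.

z = -2.03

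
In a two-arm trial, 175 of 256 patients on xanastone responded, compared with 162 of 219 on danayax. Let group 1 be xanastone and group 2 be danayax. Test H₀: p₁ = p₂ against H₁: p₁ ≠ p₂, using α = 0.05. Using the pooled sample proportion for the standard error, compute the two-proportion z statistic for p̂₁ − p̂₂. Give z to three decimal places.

p̂₁ = 175/256 = 0.68359, p̂₂ = 162/219 = 0.73973.
Pooled p̂ = (175+162)/(256+219) = 337/475 = 0.70947.
SE = √(0.206121 × 0.00847246) = 0.04179.
z = (0.68359 − 0.73973)/0.04179 = -0.05614/0.04179 = -1.343.
Two-sided p-value ≈ 2·Φ(−1.343) = 0.1792; since p > α = 0.05, fail to reject H₀.

z = -1.343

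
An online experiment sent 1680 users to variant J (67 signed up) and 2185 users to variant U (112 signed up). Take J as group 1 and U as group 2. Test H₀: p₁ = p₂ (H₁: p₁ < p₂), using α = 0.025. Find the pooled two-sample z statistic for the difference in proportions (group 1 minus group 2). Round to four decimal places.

p̂₁ = 67/1680 = 0.0398810, p̂₂ = 112/2185 = 0.0512586.
Pooled p̂ = (67+112)/(1680+2185) = 179/3865 = 0.0463131.
SE = √(p̂(1−p̂)(1/n₁+1/n₂)) = √(0.0463131·0.9536869·0.0010529) = √(4.65048e-05) = 0.0068194.
z = (0.0398810 − 0.0512586)/0.0068194 = -0.0113776/0.0068194 = -1.6684.
p-value = P(Z < -1.668) ≈ 0.0476. With α = 0.025, fail to reject H₀.

z = -1.6684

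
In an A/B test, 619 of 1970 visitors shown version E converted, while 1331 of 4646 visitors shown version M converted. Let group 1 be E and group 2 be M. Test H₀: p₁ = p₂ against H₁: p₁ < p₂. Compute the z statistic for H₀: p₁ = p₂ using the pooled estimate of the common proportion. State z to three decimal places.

p̂₁ = 619/1970 ≈ 0.31421, p̂₂ = 1331/4646 ≈ 0.28648.
Pooled p̂ = (619+1331)/(1970+4646) = 1950/6616 = 0.29474.
SE = √(p̂(1−p̂)(1/n₁+1/n₂)) = √(0.29474·0.70526·0.000722853) = √(0.000150258) = 0.01226.
z = (0.31421 − 0.28648)/0.01226 = 0.02773/0.01226 = 2.262.
p-value = P(Z < 2.262) ≈ 0.9882.

z = 2.262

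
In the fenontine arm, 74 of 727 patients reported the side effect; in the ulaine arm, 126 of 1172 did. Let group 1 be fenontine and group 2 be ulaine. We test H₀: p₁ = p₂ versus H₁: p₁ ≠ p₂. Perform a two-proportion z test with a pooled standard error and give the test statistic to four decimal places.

z = -0.3947

p̂₁ = 74/727 = 0.1017882, p̂₂ = 126/1172 = 0.1075085.
Pooled p̂ = (74+126)/(727+1172) = 200/1899 = 0.1053186.
SE = √(0.0942266 × 0.00222876) = 0.0144917.
z = (0.1017882 − 0.1075085)/0.0144917 = -0.0057203/0.0144917 = -0.3947.
Two-sided p-value ≈ 2·Φ(−0.395) = 0.6930.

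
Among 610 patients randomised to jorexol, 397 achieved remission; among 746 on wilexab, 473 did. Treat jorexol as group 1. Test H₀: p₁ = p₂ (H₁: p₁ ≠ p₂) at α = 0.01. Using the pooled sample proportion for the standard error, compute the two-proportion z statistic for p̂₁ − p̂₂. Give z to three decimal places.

p̂₁ = 397/610 = 0.65082, p̂₂ = 473/746 = 0.63405.
Pooled p̂ = (397+473)/(610+746) = 870/1356 = 0.64159.
SE = √(0.229951 × 0.00297983) = 0.02618.
z = (0.65082 − 0.63405)/0.02618 = 0.01677/0.02618 = 0.641.
p-value = 2·P(Z > 0.641) ≈ 0.5217; since p > α = 0.01, fail to reject H₀.

z = 0.641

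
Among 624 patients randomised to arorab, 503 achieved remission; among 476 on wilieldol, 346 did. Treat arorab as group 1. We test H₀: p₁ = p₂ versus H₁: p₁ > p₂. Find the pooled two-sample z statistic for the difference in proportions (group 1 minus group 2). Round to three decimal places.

z = 3.101

p̂₁ = 503/624 ≈ 0.80609, p̂₂ = 346/476 ≈ 0.72689.
Pooled p̂ = (503+346)/(624+476) = 849/1100 = 0.77182.
SE = √(0.176115 × 0.0037034) = 0.02554.
z = (0.80609 − 0.72689)/0.02554 = 0.07920/0.02554 = 3.101.
p-value = P(Z > 3.101) ≈ 0.0010.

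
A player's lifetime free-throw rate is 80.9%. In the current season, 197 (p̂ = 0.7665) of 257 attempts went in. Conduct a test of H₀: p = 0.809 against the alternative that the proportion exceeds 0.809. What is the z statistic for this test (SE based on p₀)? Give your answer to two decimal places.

p̂ = 197/257 ≈ 0.7665.
SE = √(p₀(1−p₀)/n) = √(0.15452/257) = 0.0245.
z = (0.7665 − 0.809)/0.0245 = -0.0425/0.0245 = -1.73.
p-value = P(Z > -1.732) ≈ 0.9583.

z = -1.73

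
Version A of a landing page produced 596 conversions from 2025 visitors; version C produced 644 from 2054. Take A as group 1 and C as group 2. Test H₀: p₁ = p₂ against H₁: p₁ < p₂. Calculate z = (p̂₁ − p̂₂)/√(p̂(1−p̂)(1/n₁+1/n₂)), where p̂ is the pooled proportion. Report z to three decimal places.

z = -1.334

p̂₁ = 596/2025 = 0.29432, p̂₂ = 644/2054 = 0.31353.
Pooled p̂ = (596+644)/(2025+2054) = 1240/4079 = 0.30400.
SE = √(0.211582 × 0.000980682) = 0.01440.
z = (0.29432 − 0.31353)/0.01440 = -0.01921/0.01440 = -1.334.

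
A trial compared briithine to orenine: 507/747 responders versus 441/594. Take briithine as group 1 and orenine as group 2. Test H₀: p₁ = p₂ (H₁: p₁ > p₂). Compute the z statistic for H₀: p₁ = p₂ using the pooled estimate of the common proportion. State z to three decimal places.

p̂₁ = 507/747 = 0.67871, p̂₂ = 441/594 = 0.74242.
Pooled p̂ = (507+441)/(747+594) = 948/1341 = 0.70694.
SE = √(0.207178 × 0.00302219) = 0.02502.
z = (0.67871 − 0.74242)/0.02502 = -0.06371/0.02502 = -2.546.

z = -2.546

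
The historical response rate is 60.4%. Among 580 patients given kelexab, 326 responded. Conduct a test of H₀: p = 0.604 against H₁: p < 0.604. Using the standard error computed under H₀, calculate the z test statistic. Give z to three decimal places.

z = -2.065

p̂ = 326/580 ≈ 0.56207.
Standard error under H₀: √(0.604×0.396/580) = 0.02031.
z = (0.56207 − 0.604)/0.02031 = -0.04193/0.02031 = -2.065.
p-value = P(Z < -2.065) ≈ 0.0195.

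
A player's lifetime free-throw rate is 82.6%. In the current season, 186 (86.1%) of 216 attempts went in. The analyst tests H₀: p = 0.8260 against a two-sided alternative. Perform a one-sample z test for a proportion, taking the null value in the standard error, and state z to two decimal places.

p̂ = 186/216 = 0.8611.
Standard error under H₀: √(0.826×0.174/216) = 0.0258.
z = (0.8611 − 0.826)/0.0258 = 0.0351/0.0258 = 1.36.
Two-sided p-value ≈ 2·Φ(−1.361) = 0.1735.

z = 1.36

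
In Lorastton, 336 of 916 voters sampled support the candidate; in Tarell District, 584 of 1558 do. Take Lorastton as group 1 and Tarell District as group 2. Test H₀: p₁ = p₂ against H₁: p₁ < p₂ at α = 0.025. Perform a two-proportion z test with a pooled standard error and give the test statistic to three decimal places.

p̂₁ = 336/916 = 0.36681, p̂₂ = 584/1558 = 0.37484.
Pooled p̂ = (336+584)/(916+1558) = 920/2474 = 0.37187.
SE = √(0.233582 × 0.00173355) = 0.02012.
z = (0.36681 − 0.37484)/0.02012 = -0.00803/0.02012 = -0.399.
p-value = P(Z < -0.399) ≈ 0.3450; since p > α = 0.025, fail to reject H₀.

z = -0.399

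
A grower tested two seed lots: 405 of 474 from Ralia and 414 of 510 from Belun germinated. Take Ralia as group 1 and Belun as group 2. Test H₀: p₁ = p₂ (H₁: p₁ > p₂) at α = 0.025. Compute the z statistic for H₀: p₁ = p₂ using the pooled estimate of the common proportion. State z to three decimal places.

z = 1.790

p̂₁ = 405/474 = 0.854430, p̂₂ = 414/510 = 0.811765.
Pooled p̂ = (405+414)/(474+510) = 819/984 = 0.832317.
SE = √(p̂(1−p̂)(1/n₁+1/n₂)) = √(0.832317·0.167683·0.00407049) = √(0.000568099) = 0.023835.
z = (0.854430 − 0.811765)/0.023835 = 0.042665/0.023835 = 1.790.
p-value = P(Z > 1.790) ≈ 0.0367. With α = 0.025, fail to reject H₀.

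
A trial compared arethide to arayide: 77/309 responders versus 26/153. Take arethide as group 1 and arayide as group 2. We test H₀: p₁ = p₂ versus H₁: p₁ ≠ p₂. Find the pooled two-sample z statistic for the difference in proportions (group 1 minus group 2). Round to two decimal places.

z = 1.93

p̂₁ = 77/309 ≈ 0.2492, p̂₂ = 26/153 ≈ 0.1699.
Pooled p̂ = (77+26)/(309+153) = 103/462 = 0.2229.
SE = √(p̂(1−p̂)(1/n₁+1/n₂)) = √(0.2229·0.7771·0.00977219) = √(0.00169293) = 0.0411.
z = (0.2492 − 0.1699)/0.0411 = 0.0793/0.0411 = 1.93.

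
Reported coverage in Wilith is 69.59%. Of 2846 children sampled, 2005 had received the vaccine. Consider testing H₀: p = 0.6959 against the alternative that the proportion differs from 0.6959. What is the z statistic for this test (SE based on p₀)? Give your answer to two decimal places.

z = 1.00

p̂ = 2005/2846 = 0.7045.
Standard error under H₀: √(0.6959×0.3041/2846) = 0.0086.
z = (0.7045 − 0.6959)/0.0086 = 0.0086/0.0086 = 1.00.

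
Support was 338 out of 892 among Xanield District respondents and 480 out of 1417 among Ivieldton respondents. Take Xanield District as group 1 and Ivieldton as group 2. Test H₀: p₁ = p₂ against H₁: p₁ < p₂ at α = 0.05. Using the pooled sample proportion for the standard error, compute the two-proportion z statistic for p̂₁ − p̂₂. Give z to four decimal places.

p̂₁ = 338/892 ≈ 0.378924, p̂₂ = 480/1417 ≈ 0.338744.
Pooled p̂ = (338+480)/(892+1417) = 818/2309 = 0.354266.
SE = √(0.228762 × 0.00182679) = 0.020443.
z = (0.378924 − 0.338744)/0.020443 = 0.040180/0.020443 = 1.9655.
p-value = P(Z < 1.966) ≈ 0.9753. With α = 0.05, fail to reject H₀.

z = 1.9655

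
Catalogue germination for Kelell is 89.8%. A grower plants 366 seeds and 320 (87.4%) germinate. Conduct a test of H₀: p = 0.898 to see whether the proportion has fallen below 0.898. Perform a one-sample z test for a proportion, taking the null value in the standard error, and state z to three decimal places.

p̂ = 320/366 = 0.87432.
SE = √(p₀(1−p₀)/n) = √(0.091596/366) = 0.01582.
z = (0.87432 − 0.898)/0.01582 = -0.02368/0.01582 = -1.497.

z = -1.497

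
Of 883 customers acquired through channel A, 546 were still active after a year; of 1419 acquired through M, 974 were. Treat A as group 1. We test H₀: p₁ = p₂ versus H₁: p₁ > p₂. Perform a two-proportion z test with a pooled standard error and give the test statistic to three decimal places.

z = -3.352

p̂₁ = 546/883 = 0.61835, p̂₂ = 974/1419 = 0.68640.
Pooled p̂ = (546+974)/(883+1419) = 1520/2302 = 0.66030.
SE = √(0.224305 × 0.00183722) = 0.02030.
z = (0.61835 − 0.68640)/0.02030 = -0.06805/0.02030 = -3.352.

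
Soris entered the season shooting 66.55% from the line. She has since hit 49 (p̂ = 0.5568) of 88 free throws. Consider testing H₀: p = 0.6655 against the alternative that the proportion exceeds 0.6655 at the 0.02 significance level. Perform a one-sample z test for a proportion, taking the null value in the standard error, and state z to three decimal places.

z = -2.161

p̂ = 49/88 = 0.55682.
Standard error under H₀: √(0.6655×0.3345/88) = 0.05030.
z = (0.55682 − 0.6655)/0.05030 = -0.10868/0.05030 = -2.161.
p-value = P(Z > -2.161) ≈ 0.9846, so at α = 0.02 we fail to reject H₀.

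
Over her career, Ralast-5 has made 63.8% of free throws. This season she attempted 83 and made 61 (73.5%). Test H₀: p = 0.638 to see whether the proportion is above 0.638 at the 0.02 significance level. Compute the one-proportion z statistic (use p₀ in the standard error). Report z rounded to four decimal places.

z = 1.8377

p̂ = 61/83 ≈ 0.734940.
Standard error under H₀: √(0.638×0.362/83) = 0.052750.
z = (0.734940 − 0.638)/0.052750 = 0.096940/0.052750 = 1.8377.
p-value = P(Z > 1.838) ≈ 0.0331, so at α = 0.02 we fail to reject H₀.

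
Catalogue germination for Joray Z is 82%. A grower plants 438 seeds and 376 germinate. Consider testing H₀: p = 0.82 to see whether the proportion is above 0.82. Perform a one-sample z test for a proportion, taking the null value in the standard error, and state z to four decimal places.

z = 2.0944

p̂ = 376/438 ≈ 0.858447.
Under H₀, SE = √(0.82·0.18/438) = √(0.000336986) = 0.018357.
z = (0.858447 − 0.82)/0.018357 = 0.038447/0.018357 = 2.0944.
p-value = P(Z > 2.094) ≈ 0.0181.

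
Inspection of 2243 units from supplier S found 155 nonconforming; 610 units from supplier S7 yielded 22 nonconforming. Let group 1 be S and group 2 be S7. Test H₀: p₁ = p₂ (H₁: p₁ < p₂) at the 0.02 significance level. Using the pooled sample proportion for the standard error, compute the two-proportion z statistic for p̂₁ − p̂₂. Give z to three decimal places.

p̂₁ = 155/2243 = 0.069104, p̂₂ = 22/610 = 0.036066.
Pooled p̂ = (155+22)/(2243+610) = 177/2853 = 0.062040.
SE = √(p̂(1−p̂)(1/n₁+1/n₂)) = √(0.062040·0.937960·0.00208518) = √(0.000121338) = 0.011015.
z = (0.069104 − 0.036066)/0.011015 = 0.033038/0.011015 = 2.999.
p-value = P(Z < 2.999) ≈ 0.9986; since p > α = 0.02, fail to reject H₀.

z = 2.999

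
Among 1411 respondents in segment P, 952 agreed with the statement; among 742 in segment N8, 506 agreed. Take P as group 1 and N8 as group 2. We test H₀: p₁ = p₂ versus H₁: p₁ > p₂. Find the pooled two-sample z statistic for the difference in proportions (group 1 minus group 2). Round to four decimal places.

p̂₁ = 952/1411 ≈ 0.674699, p̂₂ = 506/742 ≈ 0.681941.
Pooled p̂ = (952+506)/(1411+742) = 1458/2153 = 0.677195.
SE = √(p̂(1−p̂)(1/n₁+1/n₂)) = √(0.677195·0.322805·0.00205643) = √(0.000449539) = 0.021202.
z = (0.674699 − 0.681941)/0.021202 = -0.007242/0.021202 = -0.3416.
p-value = P(Z > -0.342) ≈ 0.6337.

z = -0.3416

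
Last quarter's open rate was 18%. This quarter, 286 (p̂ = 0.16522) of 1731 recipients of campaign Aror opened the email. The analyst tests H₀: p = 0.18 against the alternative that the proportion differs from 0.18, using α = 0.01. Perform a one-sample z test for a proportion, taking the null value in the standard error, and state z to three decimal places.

p̂ = 286/1731 ≈ 0.165222.
Under H₀, SE = √(0.18·0.82/1731) = √(8.52686e-05) = 0.009234.
z = (0.165222 − 0.18)/0.009234 = -0.014778/0.009234 = -1.600.
p-value = 2·P(Z > 1.600) ≈ 0.1095, so at α = 0.01 we fail to reject H₀.

z = -1.600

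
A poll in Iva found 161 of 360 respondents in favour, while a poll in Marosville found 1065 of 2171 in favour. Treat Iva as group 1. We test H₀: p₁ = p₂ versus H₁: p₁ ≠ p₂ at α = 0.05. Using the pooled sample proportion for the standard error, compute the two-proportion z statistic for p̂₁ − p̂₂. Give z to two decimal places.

z = -1.52

p̂₁ = 161/360 = 0.44722, p̂₂ = 1065/2171 = 0.49056.
Pooled p̂ = (161+1065)/(360+2171) = 1226/2531 = 0.48439.
SE = √(0.249756 × 0.0032384) = 0.02844.
z = (0.44722 − 0.49056)/0.02844 = -0.04334/0.02844 = -1.52.
p-value = 2·P(Z > 1.524) ≈ 0.1276; since p > α = 0.05, fail to reject H₀.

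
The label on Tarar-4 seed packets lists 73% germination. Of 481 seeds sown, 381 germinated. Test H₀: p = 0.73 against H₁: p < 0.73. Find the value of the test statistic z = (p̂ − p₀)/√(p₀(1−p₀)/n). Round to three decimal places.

p̂ = 381/481 ≈ 0.79210.
Standard error under H₀: √(0.73×0.27/481) = 0.02024.
z = (0.79210 − 0.73)/0.02024 = 0.06210/0.02024 = 3.068.

z = 3.068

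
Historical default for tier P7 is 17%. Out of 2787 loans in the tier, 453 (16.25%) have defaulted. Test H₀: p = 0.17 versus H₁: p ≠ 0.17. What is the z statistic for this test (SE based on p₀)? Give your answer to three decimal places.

z = -1.048

p̂ = 453/2787 = 0.16254.
Under H₀, SE = √(0.17·0.83/2787) = √(5.06279e-05) = 0.00712.
z = (0.16254 − 0.17)/0.00712 = -0.00746/0.00712 = -1.048.
p-value = 2·P(Z > 1.048) ≈ 0.2945.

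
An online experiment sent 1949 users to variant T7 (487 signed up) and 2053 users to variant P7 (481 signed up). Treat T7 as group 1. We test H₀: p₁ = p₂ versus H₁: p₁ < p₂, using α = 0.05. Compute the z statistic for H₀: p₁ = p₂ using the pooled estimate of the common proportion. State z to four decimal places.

p̂₁ = 487/1949 = 0.249872, p̂₂ = 481/2053 = 0.234291.
Pooled p̂ = (487+481)/(1949+2053) = 968/4002 = 0.241879.
SE = √(p̂(1−p̂)(1/n₁+1/n₂)) = √(0.241879·0.758121·0.00100018) = √(0.000183406) = 0.013543.
z = (0.249872 − 0.234291)/0.013543 = 0.015581/0.013543 = 1.1505.
p-value = P(Z < 1.150) ≈ 0.8750, so at α = 0.05 we fail to reject H₀.

z = 1.1505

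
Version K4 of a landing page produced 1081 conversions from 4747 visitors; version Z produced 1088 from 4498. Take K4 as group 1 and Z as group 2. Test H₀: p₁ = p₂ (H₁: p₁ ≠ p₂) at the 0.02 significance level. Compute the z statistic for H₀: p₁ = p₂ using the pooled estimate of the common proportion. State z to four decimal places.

z = -1.6062

p̂₁ = 1081/4747 = 0.2277228, p̂₂ = 1088/4498 = 0.2418853.
Pooled p̂ = (1081+1088)/(4747+4498) = 2169/9245 = 0.2346133.
SE = √(p̂(1−p̂)(1/n₁+1/n₂)) = √(0.2346133·0.7653867·0.00043298) = √(7.77502e-05) = 0.0088176.
z = (0.2277228 − 0.2418853)/0.0088176 = -0.0141625/0.0088176 = -1.6062.
p-value = 2·P(Z > 1.606) ≈ 0.1082, so at α = 0.02 we fail to reject H₀.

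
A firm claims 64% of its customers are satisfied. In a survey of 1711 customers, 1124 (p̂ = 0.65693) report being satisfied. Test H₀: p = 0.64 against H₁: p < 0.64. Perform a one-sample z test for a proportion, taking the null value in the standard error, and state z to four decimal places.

p̂ = 1124/1711 = 0.656926.
Standard error under H₀: √(0.64×0.36/1711) = 0.011604.
z = (0.656926 − 0.64)/0.011604 = 0.016926/0.011604 = 1.4586.
p-value = P(Z < 1.459) ≈ 0.9277.

z = 1.4586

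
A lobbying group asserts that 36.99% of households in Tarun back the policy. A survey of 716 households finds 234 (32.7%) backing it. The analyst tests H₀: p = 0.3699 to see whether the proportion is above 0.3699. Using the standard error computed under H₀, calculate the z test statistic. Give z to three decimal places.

z = -2.388

p̂ = 234/716 ≈ 0.32682.
SE = √(p₀(1−p₀)/n) = √(0.23307/716) = 0.01804.
z = (0.32682 − 0.3699)/0.01804 = -0.04308/0.01804 = -2.388.
p-value = P(Z > -2.388) ≈ 0.9915.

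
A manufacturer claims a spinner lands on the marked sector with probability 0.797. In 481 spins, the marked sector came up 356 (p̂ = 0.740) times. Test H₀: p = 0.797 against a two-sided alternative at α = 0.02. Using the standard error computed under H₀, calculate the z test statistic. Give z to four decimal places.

p̂ = 356/481 = 0.740125.
Under H₀, SE = √(0.797·0.203/481) = √(0.000336364) = 0.018340.
z = (0.740125 − 0.797)/0.018340 = -0.056875/0.018340 = -3.1011.
p-value = 2·P(Z > 3.101) ≈ 0.0019, so at α = 0.02 we reject H₀.

z = -3.1011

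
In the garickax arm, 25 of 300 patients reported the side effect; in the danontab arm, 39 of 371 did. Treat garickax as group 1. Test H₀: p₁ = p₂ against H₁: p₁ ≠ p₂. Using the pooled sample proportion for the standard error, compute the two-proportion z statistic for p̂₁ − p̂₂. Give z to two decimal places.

z = -0.96

p̂₁ = 25/300 = 0.0833, p̂₂ = 39/371 = 0.1051.
Pooled p̂ = (25+39)/(300+371) = 64/671 = 0.0954.
SE = √(p̂(1−p̂)(1/n₁+1/n₂)) = √(0.0954·0.9046·0.00602875) = √(0.000520177) = 0.0228.
z = (0.0833 − 0.1051)/0.0228 = -0.0218/0.0228 = -0.96.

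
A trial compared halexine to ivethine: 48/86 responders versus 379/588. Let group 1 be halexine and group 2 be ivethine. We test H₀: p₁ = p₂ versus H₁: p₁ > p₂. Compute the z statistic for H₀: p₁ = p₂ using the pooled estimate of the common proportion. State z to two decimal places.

z = -1.55

p̂₁ = 48/86 ≈ 0.55814, p̂₂ = 379/588 ≈ 0.64456.
Pooled p̂ = (48+379)/(86+588) = 427/674 = 0.63353.
SE = √(0.232169 × 0.0133286) = 0.05563.
z = (0.55814 − 0.64456)/0.05563 = -0.08642/0.05563 = -1.55.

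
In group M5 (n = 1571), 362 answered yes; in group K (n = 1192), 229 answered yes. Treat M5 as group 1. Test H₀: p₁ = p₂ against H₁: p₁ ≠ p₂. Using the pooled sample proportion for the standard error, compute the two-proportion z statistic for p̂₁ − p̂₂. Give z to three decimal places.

z = 2.432

p̂₁ = 362/1571 = 0.230426, p̂₂ = 229/1192 = 0.192114.
Pooled p̂ = (362+229)/(1571+1192) = 591/2763 = 0.213898.
SE = √(p̂(1−p̂)(1/n₁+1/n₂)) = √(0.213898·0.786102·0.00147546) = √(0.000248093) = 0.015751.
z = (0.230426 − 0.192114)/0.015751 = 0.038312/0.015751 = 2.432.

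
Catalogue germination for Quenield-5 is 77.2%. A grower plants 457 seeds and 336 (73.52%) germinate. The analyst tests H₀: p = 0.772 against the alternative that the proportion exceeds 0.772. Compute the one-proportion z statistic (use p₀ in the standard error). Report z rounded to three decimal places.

z = -1.874

p̂ = 336/457 ≈ 0.735230.
Standard error under H₀: √(0.772×0.228/457) = 0.019625.
z = (0.735230 − 0.772)/0.019625 = -0.036770/0.019625 = -1.874.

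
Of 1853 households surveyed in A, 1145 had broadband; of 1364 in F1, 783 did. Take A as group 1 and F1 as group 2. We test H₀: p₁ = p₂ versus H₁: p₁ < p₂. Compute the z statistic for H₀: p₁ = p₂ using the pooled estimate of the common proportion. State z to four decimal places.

p̂₁ = 1145/1853 = 0.617917, p̂₂ = 783/1364 = 0.574047.
Pooled p̂ = (1145+783)/(1853+1364) = 1928/3217 = 0.599316.
SE = √(0.240136 × 0.0012728) = 0.017483.
z = (0.617917 − 0.574047)/0.017483 = 0.043870/0.017483 = 2.5093.

z = 2.5093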